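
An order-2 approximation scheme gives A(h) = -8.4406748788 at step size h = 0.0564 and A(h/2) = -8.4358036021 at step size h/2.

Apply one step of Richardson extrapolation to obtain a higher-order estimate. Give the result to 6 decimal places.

Order 2 gives 2^r = 4 and 2^r − 1 = 3.
4×(-8.4358036021) = -33.7432144084; subtract (-8.4406748788) → -25.3025395296
(4×(-8.4358036021) − (-8.4406748788))/(4 − 1) = -8.4341798432
Shift from A(h/2): +0.0016237589.

-8.434180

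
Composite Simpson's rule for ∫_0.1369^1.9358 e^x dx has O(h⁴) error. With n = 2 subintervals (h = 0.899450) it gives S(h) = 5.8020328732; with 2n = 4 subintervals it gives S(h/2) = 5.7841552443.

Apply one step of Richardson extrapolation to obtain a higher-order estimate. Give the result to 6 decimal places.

5.782963

r = 4: numerator weight 16, denominator 15.
2^4·A(h/2) = 92.5464839088; minus A(h) gives 86.7444510356.
Denominator 16 − 1 = 15.
86.7444510356 ÷ 15 = 5.7829634024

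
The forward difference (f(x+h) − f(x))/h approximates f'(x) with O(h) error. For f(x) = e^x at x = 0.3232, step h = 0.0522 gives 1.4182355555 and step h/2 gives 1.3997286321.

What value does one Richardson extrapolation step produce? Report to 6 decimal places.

r = 1, so 2^r = 2.
2·1.3997286321 − 1.4182355555 = 1.3812217087
Denominator 2 − 1 = 1.
So the Richardson estimate is 1.3812217087.
Correction |R − A(h/2)| = 1.851e-02; gap |A(h/2) − A(h)| = 1.851e-02.

1.381222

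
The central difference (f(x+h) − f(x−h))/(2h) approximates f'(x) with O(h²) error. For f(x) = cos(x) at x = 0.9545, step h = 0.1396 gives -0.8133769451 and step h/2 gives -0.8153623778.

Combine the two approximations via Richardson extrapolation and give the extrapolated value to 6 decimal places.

-0.816024

The method has order 2: 2^2 = 4.
Numerator 4*A(h/2) − A(h) = 4*(-0.8153623778) − (-0.8133769451) = -2.4480725661
Extrapolated: (-2.4480725661) / 3 = -0.8160241887
Shift from A(h/2): −0.0006618109.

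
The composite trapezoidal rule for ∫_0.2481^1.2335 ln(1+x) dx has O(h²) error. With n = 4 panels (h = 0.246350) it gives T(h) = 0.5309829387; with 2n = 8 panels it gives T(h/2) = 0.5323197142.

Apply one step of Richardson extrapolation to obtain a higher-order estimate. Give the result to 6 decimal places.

0.532765

With r = 2 the leading error scales as h^2, so the weight is 2^2 = 4.
4 × 0.5323197142 = 2.1292788568; subtract 0.5309829387 → 1.5982959181
1.5982959181 ÷ 3 = 0.5327653060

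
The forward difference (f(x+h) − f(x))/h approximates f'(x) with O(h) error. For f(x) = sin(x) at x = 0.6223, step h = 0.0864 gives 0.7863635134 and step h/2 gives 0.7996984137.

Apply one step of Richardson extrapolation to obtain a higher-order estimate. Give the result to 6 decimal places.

0.813033

Error is O(h^1); halving h shrinks it by 2^1 = 2.
Weighted: 1.5993968274 − 0.7863635134 = 0.8130333140
Divide by 2^1 − 1 = 1.
Result: 0.8130333140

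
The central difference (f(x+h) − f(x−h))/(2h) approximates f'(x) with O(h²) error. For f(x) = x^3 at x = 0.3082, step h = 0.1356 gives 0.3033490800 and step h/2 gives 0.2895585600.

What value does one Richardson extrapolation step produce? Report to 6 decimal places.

With r = 2 the leading error scales as h^2, so the weight is 2^2 = 4.
4*0.2895585600 = 1.1582342400; 1.1582342400 − 0.3033490800 = 0.8548851600
Divide by 2^2 − 1 = 3.
Extrapolated: 0.8548851600 / 3 = 0.2849617200
Gap between inputs: 1.379e-02; correction applied: −0.0045968400.

0.284962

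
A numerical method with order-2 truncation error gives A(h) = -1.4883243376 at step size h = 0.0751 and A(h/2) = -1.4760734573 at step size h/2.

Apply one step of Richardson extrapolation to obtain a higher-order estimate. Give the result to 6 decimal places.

-1.471990

Error is O(h^2); halving h shrinks it by 2^2 = 4.
Numerator 4 × A(h/2) − A(h) = 4 × (-1.4760734573) − (-1.4883243376) = -4.4159694916
Divide by 2^2 − 1 = 3.
R = (-4.4159694916)/3 = -1.4719898305
Shift from A(h/2): +0.0040836268.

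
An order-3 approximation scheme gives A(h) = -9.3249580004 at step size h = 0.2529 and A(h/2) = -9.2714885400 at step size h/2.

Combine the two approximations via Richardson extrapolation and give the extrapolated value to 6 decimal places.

-9.263850

With r = 3 the leading error scales as h^3, so the weight is 2^3 = 8.
Weighted: (-74.1719083200) − (-9.3249580004) = -64.8469503196
R = (-64.8469503196)/7 = -9.2638500457
Gap between inputs: 5.347e-02; correction applied: +0.0076384943.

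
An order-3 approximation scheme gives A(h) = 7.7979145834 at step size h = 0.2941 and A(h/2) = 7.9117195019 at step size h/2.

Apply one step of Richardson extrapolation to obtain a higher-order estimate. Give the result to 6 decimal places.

7.927977

Order 3 gives 2^r = 8 and 2^r − 1 = 7.
8*7.9117195019 − 7.7979145834 = 55.4958414318
Divide by 2^3 − 1 = 7.
R = 55.4958414318/7 = 7.9279773474
Correction |R − A(h/2)| = 1.626e-02; gap |A(h/2) − A(h)| = 1.138e-01.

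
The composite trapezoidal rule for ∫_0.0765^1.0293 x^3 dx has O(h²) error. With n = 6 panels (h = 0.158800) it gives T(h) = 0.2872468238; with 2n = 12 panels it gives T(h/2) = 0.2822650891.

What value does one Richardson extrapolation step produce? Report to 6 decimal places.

Leading term ∝ h^2; use weight 4 = 2^2.
2^2·A(h/2) = 1.1290603564; minus A(h) gives 0.8418135326.
Divide by 2^2 − 1 = 3.
So the Richardson estimate is 0.2806045109.
Correction |R − A(h/2)| = 1.661e-03; gap |A(h/2) − A(h)| = 4.982e-03.

0.280605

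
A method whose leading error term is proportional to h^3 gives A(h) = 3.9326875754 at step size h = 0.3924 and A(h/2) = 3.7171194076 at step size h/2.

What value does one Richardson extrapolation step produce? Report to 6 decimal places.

r = 3: numerator weight 8, denominator 7.
8*3.7171194076 − 3.9326875754 = 25.8042676854
Divide by 2^3 − 1 = 7.
Extrapolated: 25.8042676854 / 7 = 3.6863239551
Correction |R − A(h/2)| = 3.080e-02; gap |A(h/2) − A(h)| = 2.156e-01.

3.686324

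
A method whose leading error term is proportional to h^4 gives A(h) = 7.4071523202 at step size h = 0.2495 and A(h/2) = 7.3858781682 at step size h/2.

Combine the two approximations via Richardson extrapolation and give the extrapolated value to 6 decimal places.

Method order is 4; weight 2^4 = 16.
Numerator 16 × A(h/2) − A(h) = 16 × 7.3858781682 − 7.4071523202 = 110.7668983710
Divide by 2^4 − 1 = 15.
R = 110.7668983710/15 = 7.3844598914
Correction |R − A(h/2)| = 1.418e-03; gap |A(h/2) − A(h)| = 2.127e-02.

7.384460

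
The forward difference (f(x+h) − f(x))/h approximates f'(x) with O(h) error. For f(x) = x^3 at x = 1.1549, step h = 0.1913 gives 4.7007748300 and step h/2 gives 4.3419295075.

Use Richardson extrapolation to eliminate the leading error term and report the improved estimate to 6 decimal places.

3.983084

Order 1 gives 2^r = 2 and 2^r − 1 = 1.
2*4.3419295075 = 8.6838590150; subtract 4.7007748300 → 3.9830841850
Denominator 2 − 1 = 1.
3.9830841850 ÷ 1 = 3.9830841850
Gap between inputs: 3.588e-01; correction applied: −0.3588453225.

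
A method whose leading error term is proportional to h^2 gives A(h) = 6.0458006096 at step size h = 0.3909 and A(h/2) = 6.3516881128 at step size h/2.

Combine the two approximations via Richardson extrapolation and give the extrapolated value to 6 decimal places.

6.453651

r = 2: numerator weight 4, denominator 3.
4×6.3516881128 = 25.4067524512; subtract 6.0458006096 → 19.3609518416
19.3609518416 ÷ 3 = 6.4536506139
Correction |R − A(h/2)| = 1.020e-01; gap |A(h/2) − A(h)| = 3.059e-01.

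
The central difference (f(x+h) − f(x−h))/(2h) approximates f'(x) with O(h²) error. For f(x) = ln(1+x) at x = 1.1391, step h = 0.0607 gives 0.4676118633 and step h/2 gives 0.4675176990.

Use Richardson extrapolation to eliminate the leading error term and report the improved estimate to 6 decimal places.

The method has order 2: 2^2 = 4.
2^2 × A(h/2) = 1.8700707960; minus A(h) gives 1.4024589327.
R = 1.4024589327/3 = 0.4674863109
Gap between inputs: 9.416e-05; correction applied: −0.0000313881.

0.467486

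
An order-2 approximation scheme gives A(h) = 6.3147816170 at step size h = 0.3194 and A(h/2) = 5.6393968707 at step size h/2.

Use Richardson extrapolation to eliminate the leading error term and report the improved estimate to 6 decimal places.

Method order is 2; weight 2^2 = 4.
4 × 5.6393968707 − 6.3147816170 = 16.2428058658
16.2428058658 ÷ 3 = 5.4142686219

5.414269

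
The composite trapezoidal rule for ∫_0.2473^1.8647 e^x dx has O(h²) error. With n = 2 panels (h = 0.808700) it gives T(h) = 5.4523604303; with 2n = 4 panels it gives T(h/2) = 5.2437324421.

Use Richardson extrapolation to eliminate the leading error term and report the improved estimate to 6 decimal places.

5.174190

With r = 2 the leading error scales as h^2, so the weight is 2^2 = 4.
4×5.2437324421 = 20.9749297684; subtract 5.4523604303 → 15.5225693381
R = 15.5225693381/3 = 5.1741897794
Shift from A(h/2): −0.0695426627.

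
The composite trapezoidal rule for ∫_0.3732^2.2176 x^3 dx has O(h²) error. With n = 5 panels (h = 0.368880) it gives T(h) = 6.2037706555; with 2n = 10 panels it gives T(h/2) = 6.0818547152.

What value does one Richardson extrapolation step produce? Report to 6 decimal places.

6.041216

Method order is 2; weight 2^2 = 4.
2^2*A(h/2) = 24.3274188608; minus A(h) gives 18.1236482053.
Divide by 2^2 − 1 = 3.
R = 18.1236482053/3 = 6.0412160684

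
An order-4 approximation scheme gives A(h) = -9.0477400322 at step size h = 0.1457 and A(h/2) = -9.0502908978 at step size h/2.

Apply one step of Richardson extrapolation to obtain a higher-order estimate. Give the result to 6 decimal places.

-9.050461

Order 4 gives 2^r = 16 and 2^r − 1 = 15.
16·(-9.0502908978) = -144.8046543648; (-144.8046543648) − (-9.0477400322) = -135.7569143326
R = (-135.7569143326)/15 = -9.0504609555
Gap between inputs: 2.551e-03; correction applied: −0.0001700577.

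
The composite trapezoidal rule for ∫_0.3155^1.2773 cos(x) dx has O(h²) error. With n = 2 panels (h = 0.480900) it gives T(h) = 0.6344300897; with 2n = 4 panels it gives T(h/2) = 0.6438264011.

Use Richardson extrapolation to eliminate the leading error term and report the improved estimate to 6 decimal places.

Leading term ∝ h^2; use weight 4 = 2^2.
4×0.6438264011 = 2.5753056044; subtract 0.6344300897 → 1.9408755147
Extrapolated: 1.9408755147 / 3 = 0.6469585049
Shift from A(h/2): +0.0031321038.

0.646959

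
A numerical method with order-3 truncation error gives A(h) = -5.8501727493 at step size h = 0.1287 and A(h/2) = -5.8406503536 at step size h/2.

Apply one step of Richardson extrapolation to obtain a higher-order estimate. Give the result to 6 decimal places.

-5.839290

r = 3, so 2^r = 8.
Top: 8(-5.8406503536) − (-5.8501727493) = -40.8750300795
Divide by 2^3 − 1 = 7.
(-40.8750300795) ÷ 7 = -5.8392900114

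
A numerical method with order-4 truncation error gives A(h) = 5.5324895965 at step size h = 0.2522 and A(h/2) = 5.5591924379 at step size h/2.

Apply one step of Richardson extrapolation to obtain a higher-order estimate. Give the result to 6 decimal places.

5.560973

The method has order 4: 2^4 = 16.
16 × 5.5591924379 = 88.9470790064; 88.9470790064 − 5.5324895965 = 83.4145894099
(16 × 5.5591924379 − 5.5324895965)/(16 − 1) = 5.5609726273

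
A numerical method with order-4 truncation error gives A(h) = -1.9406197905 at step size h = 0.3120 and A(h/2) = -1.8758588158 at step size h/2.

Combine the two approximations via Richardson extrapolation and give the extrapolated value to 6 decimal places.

-1.871541

Method order is 4; weight 2^4 = 16.
Difference of the inputs: -1.8758588158 − (-1.9406197905) = 0.0647609747
Divide by 2^4 − 1 = 15: 0.0647609747/15 = 0.0043173983
R = -1.8758588158 + 0.0043173983 = -1.8715414175
Shift from A(h/2): +0.0043173983.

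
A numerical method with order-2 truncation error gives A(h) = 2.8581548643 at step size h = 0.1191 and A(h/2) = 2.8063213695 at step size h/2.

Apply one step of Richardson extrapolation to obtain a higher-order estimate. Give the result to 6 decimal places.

2.789044

Error is O(h^2); halving h shrinks it by 2^2 = 4.
4·2.8063213695 = 11.2252854780; subtract 2.8581548643 → 8.3671306137
8.3671306137 ÷ 3 = 2.7890435379
Gap between inputs: 5.183e-02; correction applied: −0.0172778316.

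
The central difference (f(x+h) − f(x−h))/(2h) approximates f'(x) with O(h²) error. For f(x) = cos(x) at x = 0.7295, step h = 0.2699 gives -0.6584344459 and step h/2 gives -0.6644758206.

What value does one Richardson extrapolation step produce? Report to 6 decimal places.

-0.666490

Leading term ∝ h^2; use weight 4 = 2^2.
4*(-0.6644758206) = -2.6579032824; (-2.6579032824) − (-0.6584344459) = -1.9994688365
Extrapolated: (-1.9994688365) / 3 = -0.6664896122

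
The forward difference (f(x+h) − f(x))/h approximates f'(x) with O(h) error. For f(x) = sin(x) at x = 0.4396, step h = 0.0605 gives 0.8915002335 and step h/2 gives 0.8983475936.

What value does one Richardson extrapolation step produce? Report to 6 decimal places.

r = 1: numerator weight 2, denominator 1.
Top: 2(0.8983475936) − (0.8915002335) = 0.9051949537
Divide by 2^1 − 1 = 1.
R = 0.9051949537/1 = 0.9051949537
Shift from A(h/2): +0.0068473601.

0.905195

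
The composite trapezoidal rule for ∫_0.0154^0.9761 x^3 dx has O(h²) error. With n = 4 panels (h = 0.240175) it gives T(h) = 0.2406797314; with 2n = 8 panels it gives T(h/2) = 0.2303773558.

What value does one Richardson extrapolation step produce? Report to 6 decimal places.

0.226943

Order 2 gives 2^r = 4 and 2^r − 1 = 3.
A(h/2) − A(h) = 0.2303773558 − 0.2406797314 = -0.0103023756
Divide by 2^2 − 1 = 3: (-0.0103023756)/3 = -0.0034341252
R = 0.2303773558 − 0.0034341252 = 0.2269432306
Shift from A(h/2): −0.0034341252.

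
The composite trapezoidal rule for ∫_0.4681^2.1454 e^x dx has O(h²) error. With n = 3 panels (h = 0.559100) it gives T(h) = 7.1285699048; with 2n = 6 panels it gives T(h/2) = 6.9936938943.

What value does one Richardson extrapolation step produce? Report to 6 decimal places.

6.948735

r = 2, so 2^r = 4.
4*6.9936938943 = 27.9747755772; subtract 7.1285699048 → 20.8462056724
Divide by 2^2 − 1 = 3.
Result: 6.9487352241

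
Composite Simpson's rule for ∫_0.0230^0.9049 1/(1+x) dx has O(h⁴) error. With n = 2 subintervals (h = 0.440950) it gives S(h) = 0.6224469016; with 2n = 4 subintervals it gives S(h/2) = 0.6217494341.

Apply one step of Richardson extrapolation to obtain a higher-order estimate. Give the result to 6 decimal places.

Error is O(h^4); halving h shrinks it by 2^4 = 16.
A(h/2) − A(h) = 0.6217494341 − 0.6224469016 = -0.0006974675
Divide by 2^4 − 1 = 15: (-0.0006974675)/15 = -0.0000464978
R = 0.6217494341 − 0.0000464978 = 0.6217029363
Shift from A(h/2): −0.0000464978.

0.621703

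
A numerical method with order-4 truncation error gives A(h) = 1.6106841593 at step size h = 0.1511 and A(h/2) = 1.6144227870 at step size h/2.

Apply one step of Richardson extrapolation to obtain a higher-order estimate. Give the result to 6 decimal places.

Leading term ∝ h^4; use weight 16 = 2^4.
2^4×A(h/2) = 25.8307645920; minus A(h) gives 24.2200804327.
24.2200804327 ÷ 15 = 1.6146720288
Shift from A(h/2): +0.0002492418.

1.614672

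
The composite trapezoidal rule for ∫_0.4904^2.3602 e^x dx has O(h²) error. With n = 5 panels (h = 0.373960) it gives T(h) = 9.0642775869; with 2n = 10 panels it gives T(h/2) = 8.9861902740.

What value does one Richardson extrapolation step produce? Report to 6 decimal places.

8.960161

r = 2, so 2^r = 4.
4×8.9861902740 = 35.9447610960; subtract 9.0642775869 → 26.8804835091
Divide by 2^2 − 1 = 3.
R = 26.8804835091/3 = 8.9601611697
Shift from A(h/2): −0.0260291043.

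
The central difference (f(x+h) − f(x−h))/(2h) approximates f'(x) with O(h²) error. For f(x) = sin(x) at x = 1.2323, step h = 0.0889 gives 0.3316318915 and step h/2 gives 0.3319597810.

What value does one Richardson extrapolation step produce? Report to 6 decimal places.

0.332069

With r = 2 the leading error scales as h^2, so the weight is 2^2 = 4.
4·0.3319597810 = 1.3278391240; subtract 0.3316318915 → 0.9962072325
Denominator 4 − 1 = 3.
0.9962072325 ÷ 3 = 0.3320690775
Gap between inputs: 3.279e-04; correction applied: +0.0001092965.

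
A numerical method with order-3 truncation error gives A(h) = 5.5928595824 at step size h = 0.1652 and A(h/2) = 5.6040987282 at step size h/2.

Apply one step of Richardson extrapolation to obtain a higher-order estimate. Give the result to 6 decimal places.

5.605704

The method has order 3: 2^3 = 8.
8 × 5.6040987282 = 44.8327898256; 44.8327898256 − 5.5928595824 = 39.2399302432
Denominator 8 − 1 = 7.
Extrapolated: 39.2399302432 / 7 = 5.6057043205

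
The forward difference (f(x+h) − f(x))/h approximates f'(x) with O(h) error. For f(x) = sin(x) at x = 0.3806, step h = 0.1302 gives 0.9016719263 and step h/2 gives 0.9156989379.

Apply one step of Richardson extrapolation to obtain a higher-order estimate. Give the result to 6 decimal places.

0.929726

Error is O(h^1); halving h shrinks it by 2^1 = 2.
2·0.9156989379 = 1.8313978758; subtract 0.9016719263 → 0.9297259495
0.9297259495 ÷ 1 = 0.9297259495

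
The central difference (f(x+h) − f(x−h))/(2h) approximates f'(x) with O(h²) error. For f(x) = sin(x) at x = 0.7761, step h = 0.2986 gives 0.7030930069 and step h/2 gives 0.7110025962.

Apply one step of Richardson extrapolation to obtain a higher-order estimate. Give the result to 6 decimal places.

0.713639

r = 2: numerator weight 4, denominator 3.
4 × 0.7110025962 = 2.8440103848; subtract 0.7030930069 → 2.1409173779
Divide by 2^2 − 1 = 3.
R = 2.1409173779/3 = 0.7136391260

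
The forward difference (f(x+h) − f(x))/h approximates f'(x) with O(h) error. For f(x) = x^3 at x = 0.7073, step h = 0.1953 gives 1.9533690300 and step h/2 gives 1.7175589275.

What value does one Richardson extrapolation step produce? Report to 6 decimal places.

1.481749

Error is O(h^1); halving h shrinks it by 2^1 = 2.
2·1.7175589275 = 3.4351178550; subtract 1.9533690300 → 1.4817488250
Divide by 2^1 − 1 = 1.
R = 1.4817488250/1 = 1.4817488250
Correction |R − A(h/2)| = 2.358e-01; gap |A(h/2) − A(h)| = 2.358e-01.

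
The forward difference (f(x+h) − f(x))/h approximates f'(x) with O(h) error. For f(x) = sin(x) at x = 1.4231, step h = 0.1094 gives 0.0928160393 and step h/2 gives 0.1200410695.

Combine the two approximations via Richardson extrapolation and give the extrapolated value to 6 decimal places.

0.147266

Method order is 1; weight 2^1 = 2.
2*0.1200410695 = 0.2400821390; 0.2400821390 − 0.0928160393 = 0.1472660997
Divide by 2^1 − 1 = 1.
0.1472660997 ÷ 1 = 0.1472660997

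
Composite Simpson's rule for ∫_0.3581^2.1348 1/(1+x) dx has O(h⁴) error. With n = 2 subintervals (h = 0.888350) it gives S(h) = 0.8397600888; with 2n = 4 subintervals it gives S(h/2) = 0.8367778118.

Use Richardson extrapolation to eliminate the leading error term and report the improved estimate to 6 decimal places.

Method order is 4; weight 2^4 = 16.
Top: 16(0.8367778118) − (0.8397600888) = 12.5486849000
Denominator 16 − 1 = 15.
12.5486849000 ÷ 15 = 0.8365789933

0.836579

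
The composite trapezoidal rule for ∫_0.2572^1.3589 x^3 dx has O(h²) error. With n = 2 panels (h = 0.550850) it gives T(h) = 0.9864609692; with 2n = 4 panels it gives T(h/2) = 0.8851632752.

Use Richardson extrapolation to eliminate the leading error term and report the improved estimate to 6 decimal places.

With r = 2 the leading error scales as h^2, so the weight is 2^2 = 4.
4·0.8851632752 = 3.5406531008; subtract 0.9864609692 → 2.5541921316
Denominator 4 − 1 = 3.
Result: 0.8513973772
Correction |R − A(h/2)| = 3.377e-02; gap |A(h/2) − A(h)| = 1.013e-01.

0.851397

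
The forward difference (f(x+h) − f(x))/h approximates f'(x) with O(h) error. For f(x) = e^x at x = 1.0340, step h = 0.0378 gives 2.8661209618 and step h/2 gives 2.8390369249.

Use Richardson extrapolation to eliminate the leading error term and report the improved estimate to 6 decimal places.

2.811953

Error is O(h^1); halving h shrinks it by 2^1 = 2.
Difference of the inputs: 2.8390369249 − 2.8661209618 = -0.0270840369
Divide by 2^1 − 1 = 1: (-0.0270840369)/1 = -0.0270840369
R = A(h/2) + (A(h/2) − A(h))/1 = 2.8390369249 − 0.0270840369 = 2.8119528880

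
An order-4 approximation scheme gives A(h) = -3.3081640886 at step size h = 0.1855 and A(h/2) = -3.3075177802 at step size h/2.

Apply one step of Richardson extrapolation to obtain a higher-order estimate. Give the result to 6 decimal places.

-3.307475

Method order is 4; weight 2^4 = 16.
16·(-3.3075177802) = -52.9202844832; (-52.9202844832) − (-3.3081640886) = -49.6121203946
Denominator 16 − 1 = 15.
(16·(-3.3075177802) − (-3.3081640886))/(16 − 1) = -3.3074746930
Correction |R − A(h/2)| = 4.309e-05; gap |A(h/2) − A(h)| = 6.463e-04.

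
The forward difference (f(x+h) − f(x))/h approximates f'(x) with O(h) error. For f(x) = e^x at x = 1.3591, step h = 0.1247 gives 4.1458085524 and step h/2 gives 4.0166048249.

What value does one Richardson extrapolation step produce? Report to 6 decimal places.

The method has order 1: 2^1 = 2.
Difference of the inputs: 4.0166048249 − 4.1458085524 = -0.1292037275
Divide by 2^1 − 1 = 1: (-0.1292037275)/1 = -0.1292037275
R = A(h/2) + (A(h/2) − A(h))/1 = 4.0166048249 − 0.1292037275 = 3.8874010974
Correction |R − A(h/2)| = 1.292e-01; gap |A(h/2) − A(h)| = 1.292e-01.

3.887401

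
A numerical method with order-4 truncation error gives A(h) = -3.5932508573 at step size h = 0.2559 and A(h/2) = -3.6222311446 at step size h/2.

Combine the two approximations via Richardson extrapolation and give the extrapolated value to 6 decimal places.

With r = 4 the leading error scales as h^4, so the weight is 2^4 = 16.
A(h/2) − A(h) = -3.6222311446 − (-3.5932508573) = -0.0289802873
Correction (A(h/2) − A(h))/(16 − 1) = (-0.0289802873)/15 = -0.0019320192
R = -3.6222311446 − 0.0019320192 = -3.6241631638
Correction |R − A(h/2)| = 1.932e-03; gap |A(h/2) − A(h)| = 2.898e-02.

-3.624163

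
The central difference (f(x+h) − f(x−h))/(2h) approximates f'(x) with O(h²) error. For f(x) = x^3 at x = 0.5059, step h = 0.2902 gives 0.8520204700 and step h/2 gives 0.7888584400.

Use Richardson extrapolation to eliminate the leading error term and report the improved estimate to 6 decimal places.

0.767804

Leading term ∝ h^2; use weight 4 = 2^2.
Numerator 4×A(h/2) − A(h) = 4×0.7888584400 − 0.8520204700 = 2.3034132900
Denominator 4 − 1 = 3.
(4×0.7888584400 − 0.8520204700)/(4 − 1) = 0.7678044300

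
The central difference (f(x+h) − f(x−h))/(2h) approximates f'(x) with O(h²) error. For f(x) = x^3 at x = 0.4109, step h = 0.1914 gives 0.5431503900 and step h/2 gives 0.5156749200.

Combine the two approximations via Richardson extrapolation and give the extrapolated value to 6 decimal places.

Order 2 gives 2^r = 4 and 2^r − 1 = 3.
Weighted: 2.0626996800 − 0.5431503900 = 1.5195492900
Divide by 2^2 − 1 = 3.
Extrapolated: 1.5195492900 / 3 = 0.5065164300

0.506516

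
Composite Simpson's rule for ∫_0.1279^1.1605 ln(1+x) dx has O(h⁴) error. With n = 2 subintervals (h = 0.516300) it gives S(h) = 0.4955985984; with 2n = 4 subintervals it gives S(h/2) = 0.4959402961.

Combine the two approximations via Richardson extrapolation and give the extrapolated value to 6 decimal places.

0.495963

Order 4 gives 2^r = 16 and 2^r − 1 = 15.
16 × 0.4959402961 = 7.9350447376; 7.9350447376 − 0.4955985984 = 7.4394461392
(16 × 0.4959402961 − 0.4955985984)/(16 − 1) = 0.4959630759
Shift from A(h/2): +0.0000227798.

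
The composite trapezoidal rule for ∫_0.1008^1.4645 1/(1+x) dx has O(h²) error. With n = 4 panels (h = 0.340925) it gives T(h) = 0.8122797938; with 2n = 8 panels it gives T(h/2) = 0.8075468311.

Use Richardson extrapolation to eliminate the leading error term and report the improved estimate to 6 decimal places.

r = 2: numerator weight 4, denominator 3.
Top: 4(0.8075468311) − (0.8122797938) = 2.4179075306
(4*0.8075468311 − 0.8122797938)/(4 − 1) = 0.8059691769

0.805969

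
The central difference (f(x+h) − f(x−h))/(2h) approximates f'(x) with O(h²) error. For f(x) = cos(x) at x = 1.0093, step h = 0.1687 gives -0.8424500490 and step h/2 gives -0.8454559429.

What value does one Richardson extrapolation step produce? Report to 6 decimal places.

-0.846458

Leading term ∝ h^2; use weight 4 = 2^2.
Difference of the inputs: -0.8454559429 − (-0.8424500490) = -0.0030058939
Correction (A(h/2) − A(h))/(4 − 1) = (-0.0030058939)/3 = -0.0010019646
R = -0.8454559429 − 0.0010019646 = -0.8464579075
Correction |R − A(h/2)| = 1.002e-03; gap |A(h/2) − A(h)| = 3.006e-03.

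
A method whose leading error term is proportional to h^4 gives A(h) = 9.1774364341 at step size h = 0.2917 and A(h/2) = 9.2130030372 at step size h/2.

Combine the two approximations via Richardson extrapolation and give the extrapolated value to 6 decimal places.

With r = 4 the leading error scales as h^4, so the weight is 2^4 = 16.
A(h/2) − A(h) = 9.2130030372 − 9.1774364341 = 0.0355666031
Correction (A(h/2) − A(h))/(16 − 1) = 0.0355666031/15 = 0.0023711069
R = A(h/2) + (A(h/2) − A(h))/15 = 9.2130030372 + 0.0023711069 = 9.2153741441

9.215374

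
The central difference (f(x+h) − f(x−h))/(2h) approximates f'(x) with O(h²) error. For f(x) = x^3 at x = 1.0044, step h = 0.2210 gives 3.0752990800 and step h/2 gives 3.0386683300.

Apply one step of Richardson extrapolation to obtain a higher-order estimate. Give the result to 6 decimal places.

3.026458

With r = 2 the leading error scales as h^2, so the weight is 2^2 = 4.
4×3.0386683300 = 12.1546733200; subtract 3.0752990800 → 9.0793742400
Divide by 2^2 − 1 = 3.
Result: 3.0264580800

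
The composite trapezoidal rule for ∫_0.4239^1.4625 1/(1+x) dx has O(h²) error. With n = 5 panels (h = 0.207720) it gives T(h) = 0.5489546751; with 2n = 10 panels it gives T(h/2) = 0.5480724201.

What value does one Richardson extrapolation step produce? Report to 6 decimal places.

0.547778

The method has order 2: 2^2 = 4.
Top: 4(0.5480724201) − (0.5489546751) = 1.6433350053
R = 1.6433350053/3 = 0.5477783351
Shift from A(h/2): −0.0002940850.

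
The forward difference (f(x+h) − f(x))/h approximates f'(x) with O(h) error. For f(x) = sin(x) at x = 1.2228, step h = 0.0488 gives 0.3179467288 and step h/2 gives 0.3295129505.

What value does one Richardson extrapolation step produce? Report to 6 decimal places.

0.341079

Error is O(h^1); halving h shrinks it by 2^1 = 2.
2×0.3295129505 = 0.6590259010; subtract 0.3179467288 → 0.3410791722
Denominator 2 − 1 = 1.
0.3410791722 ÷ 1 = 0.3410791722
Shift from A(h/2): +0.0115662217.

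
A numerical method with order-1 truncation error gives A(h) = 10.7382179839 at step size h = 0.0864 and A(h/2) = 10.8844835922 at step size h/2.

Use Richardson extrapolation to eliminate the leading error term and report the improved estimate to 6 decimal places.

11.030749

Leading term ∝ h^1; use weight 2 = 2^1.
Numerator 2*A(h/2) − A(h) = 2*10.8844835922 − 10.7382179839 = 11.0307492005
Denominator 2 − 1 = 1.
Result: 11.0307492005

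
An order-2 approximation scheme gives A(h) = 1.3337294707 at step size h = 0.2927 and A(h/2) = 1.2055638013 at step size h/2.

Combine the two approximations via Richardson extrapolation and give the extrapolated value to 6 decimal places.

1.162842

r = 2: numerator weight 4, denominator 3.
Weighted: 4.8222552052 − 1.3337294707 = 3.4885257345
(4·1.2055638013 − 1.3337294707)/(4 − 1) = 1.1628419115
Shift from A(h/2): −0.0427218898.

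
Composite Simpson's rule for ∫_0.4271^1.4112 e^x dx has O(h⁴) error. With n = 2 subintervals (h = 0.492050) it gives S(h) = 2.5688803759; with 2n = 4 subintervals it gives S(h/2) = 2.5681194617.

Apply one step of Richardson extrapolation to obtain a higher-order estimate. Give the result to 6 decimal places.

The method has order 4: 2^4 = 16.
Difference of the inputs: 2.5681194617 − 2.5688803759 = -0.0007609142
Correction (A(h/2) − A(h))/(16 − 1) = (-0.0007609142)/15 = -0.0000507276
R = 2.5681194617 − 0.0000507276 = 2.5680687341

2.568069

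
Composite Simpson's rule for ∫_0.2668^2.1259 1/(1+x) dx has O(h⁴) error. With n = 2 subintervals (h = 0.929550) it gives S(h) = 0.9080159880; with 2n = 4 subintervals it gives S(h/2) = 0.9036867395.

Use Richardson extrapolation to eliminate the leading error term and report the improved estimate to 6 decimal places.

0.903398

r = 4, so 2^r = 16.
A(h/2) − A(h) = 0.9036867395 − 0.9080159880 = -0.0043292485
Divide by 2^4 − 1 = 15: (-0.0043292485)/15 = -0.0002886166
R = A(h/2) + (A(h/2) − A(h))/15 = 0.9036867395 − 0.0002886166 = 0.9033981229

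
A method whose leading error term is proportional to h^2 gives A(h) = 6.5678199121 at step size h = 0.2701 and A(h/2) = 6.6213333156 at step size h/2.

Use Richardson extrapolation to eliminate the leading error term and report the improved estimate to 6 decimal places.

6.639171

Error is O(h^2); halving h shrinks it by 2^2 = 4.
4*6.6213333156 = 26.4853332624; subtract 6.5678199121 → 19.9175133503
Extrapolated: 19.9175133503 / 3 = 6.6391711168
Shift from A(h/2): +0.0178378012.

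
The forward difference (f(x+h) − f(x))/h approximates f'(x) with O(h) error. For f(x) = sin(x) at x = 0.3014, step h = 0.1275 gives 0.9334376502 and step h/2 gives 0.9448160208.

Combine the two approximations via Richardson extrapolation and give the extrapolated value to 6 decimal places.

Error is O(h^1); halving h shrinks it by 2^1 = 2.
Difference of the inputs: 0.9448160208 − 0.9334376502 = 0.0113783706
Correction (A(h/2) − A(h))/(2 − 1) = 0.0113783706/1 = 0.0113783706
R = 0.9448160208 + 0.0113783706 = 0.9561943914

0.956194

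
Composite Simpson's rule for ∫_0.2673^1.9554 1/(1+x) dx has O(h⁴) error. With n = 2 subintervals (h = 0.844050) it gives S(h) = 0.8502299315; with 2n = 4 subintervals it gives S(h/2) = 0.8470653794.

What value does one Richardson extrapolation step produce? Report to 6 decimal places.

0.846854

r = 4, so 2^r = 16.
16 × 0.8470653794 − 0.8502299315 = 12.7028161389
Denominator 16 − 1 = 15.
(16 × 0.8470653794 − 0.8502299315)/(16 − 1) = 0.8468544093
Gap between inputs: 3.165e-03; correction applied: −0.0002109701.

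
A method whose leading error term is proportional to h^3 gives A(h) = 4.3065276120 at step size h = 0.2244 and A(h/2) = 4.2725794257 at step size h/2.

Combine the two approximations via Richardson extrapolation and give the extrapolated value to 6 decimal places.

4.267730

Leading term ∝ h^3; use weight 8 = 2^3.
A(h/2) − A(h) = 4.2725794257 − 4.3065276120 = -0.0339481863
Divide by 2^3 − 1 = 7: (-0.0339481863)/7 = -0.0048497409
R = A(h/2) + (A(h/2) − A(h))/7 = 4.2725794257 − 0.0048497409 = 4.2677296848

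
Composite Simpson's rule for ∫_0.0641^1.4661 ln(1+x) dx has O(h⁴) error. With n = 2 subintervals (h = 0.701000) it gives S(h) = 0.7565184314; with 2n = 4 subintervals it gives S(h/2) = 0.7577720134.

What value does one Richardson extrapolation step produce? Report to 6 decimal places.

0.757856

r = 4, so 2^r = 16.
16 × 0.7577720134 − 0.7565184314 = 11.3678337830
11.3678337830 ÷ 15 = 0.7578555855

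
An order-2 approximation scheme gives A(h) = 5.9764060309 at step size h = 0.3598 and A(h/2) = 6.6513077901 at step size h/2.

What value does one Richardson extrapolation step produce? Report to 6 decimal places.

Order 2 gives 2^r = 4 and 2^r − 1 = 3.
Difference of the inputs: 6.6513077901 − 5.9764060309 = 0.6749017592
Correction (A(h/2) − A(h))/(4 − 1) = 0.6749017592/3 = 0.2249672531
R = 6.6513077901 + 0.2249672531 = 6.8762750432

6.876275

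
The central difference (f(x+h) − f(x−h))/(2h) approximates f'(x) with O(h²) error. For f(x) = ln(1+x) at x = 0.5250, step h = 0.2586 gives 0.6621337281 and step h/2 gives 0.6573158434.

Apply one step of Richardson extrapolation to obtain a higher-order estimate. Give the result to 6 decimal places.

r = 2, so 2^r = 4.
Difference of the inputs: 0.6573158434 − 0.6621337281 = -0.0048178847
Correction (A(h/2) − A(h))/(4 − 1) = (-0.0048178847)/3 = -0.0016059616
R = 0.6573158434 − 0.0016059616 = 0.6557098818

0.655710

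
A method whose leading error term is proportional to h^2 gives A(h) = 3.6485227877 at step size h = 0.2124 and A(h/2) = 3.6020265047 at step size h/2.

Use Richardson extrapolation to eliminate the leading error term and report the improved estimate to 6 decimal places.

3.586528

Order 2 gives 2^r = 4 and 2^r − 1 = 3.
Difference of the inputs: 3.6020265047 − 3.6485227877 = -0.0464962830
Correction (A(h/2) − A(h))/(4 − 1) = (-0.0464962830)/3 = -0.0154987610
R = A(h/2) + (A(h/2) − A(h))/3 = 3.6020265047 − 0.0154987610 = 3.5865277437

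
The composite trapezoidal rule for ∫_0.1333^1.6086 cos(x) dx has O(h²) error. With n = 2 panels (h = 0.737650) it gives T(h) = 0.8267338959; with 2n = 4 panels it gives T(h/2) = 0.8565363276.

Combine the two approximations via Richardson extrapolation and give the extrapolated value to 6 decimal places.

r = 2, so 2^r = 4.
4*0.8565363276 = 3.4261453104; subtract 0.8267338959 → 2.5994114145
R = 2.5994114145/3 = 0.8664704715
Correction |R − A(h/2)| = 9.934e-03; gap |A(h/2) − A(h)| = 2.980e-02.

0.866470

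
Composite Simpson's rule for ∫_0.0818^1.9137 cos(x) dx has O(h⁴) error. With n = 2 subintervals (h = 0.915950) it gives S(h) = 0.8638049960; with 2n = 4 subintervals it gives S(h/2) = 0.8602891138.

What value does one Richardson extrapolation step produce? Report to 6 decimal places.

With r = 4 the leading error scales as h^4, so the weight is 2^4 = 16.
16*0.8602891138 − 0.8638049960 = 12.9008208248
Denominator 16 − 1 = 15.
Extrapolated: 12.9008208248 / 15 = 0.8600547217

0.860055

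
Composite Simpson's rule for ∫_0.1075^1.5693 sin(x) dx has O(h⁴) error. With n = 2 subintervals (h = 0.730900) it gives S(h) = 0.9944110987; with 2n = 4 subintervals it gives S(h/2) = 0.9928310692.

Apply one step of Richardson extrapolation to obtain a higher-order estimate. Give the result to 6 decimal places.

With r = 4 the leading error scales as h^4, so the weight is 2^4 = 16.
Difference of the inputs: 0.9928310692 − 0.9944110987 = -0.0015800295
Divide by 2^4 − 1 = 15: (-0.0015800295)/15 = -0.0001053353
R = 0.9928310692 − 0.0001053353 = 0.9927257339

0.992726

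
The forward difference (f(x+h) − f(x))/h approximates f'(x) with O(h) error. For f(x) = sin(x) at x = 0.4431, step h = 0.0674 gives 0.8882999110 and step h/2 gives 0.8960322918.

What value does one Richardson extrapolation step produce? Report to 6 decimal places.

0.903765

With r = 1 the leading error scales as h^1, so the weight is 2^1 = 2.
Weighted: 1.7920645836 − 0.8882999110 = 0.9037646726
(2×0.8960322918 − 0.8882999110)/(2 − 1) = 0.9037646726
Gap between inputs: 7.732e-03; correction applied: +0.0077323808.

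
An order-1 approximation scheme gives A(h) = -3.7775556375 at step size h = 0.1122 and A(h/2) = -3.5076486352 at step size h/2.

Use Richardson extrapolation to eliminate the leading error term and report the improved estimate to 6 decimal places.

-3.237742

Order 1 gives 2^r = 2 and 2^r − 1 = 1.
Difference of the inputs: -3.5076486352 − (-3.7775556375) = 0.2699070023
Correction (A(h/2) − A(h))/(2 − 1) = 0.2699070023/1 = 0.2699070023
R = -3.5076486352 + 0.2699070023 = -3.2377416329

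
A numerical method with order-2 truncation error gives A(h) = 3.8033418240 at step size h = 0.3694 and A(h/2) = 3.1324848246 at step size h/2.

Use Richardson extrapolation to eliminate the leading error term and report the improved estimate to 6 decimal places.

2.908866

With r = 2 the leading error scales as h^2, so the weight is 2^2 = 4.
Numerator 4·A(h/2) − A(h) = 4·3.1324848246 − 3.8033418240 = 8.7265974744
Denominator 4 − 1 = 3.
Result: 2.9088658248
Shift from A(h/2): −0.2236189998.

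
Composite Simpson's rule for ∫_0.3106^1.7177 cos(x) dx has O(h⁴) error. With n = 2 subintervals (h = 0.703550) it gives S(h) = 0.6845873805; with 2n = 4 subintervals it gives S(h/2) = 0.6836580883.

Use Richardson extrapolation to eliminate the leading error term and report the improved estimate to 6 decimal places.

Order 4 gives 2^r = 16 and 2^r − 1 = 15.
Numerator 16×A(h/2) − A(h) = 16×0.6836580883 − 0.6845873805 = 10.2539420323
Divide by 2^4 − 1 = 15.
(16×0.6836580883 − 0.6845873805)/(16 − 1) = 0.6835961355
Gap between inputs: 9.293e-04; correction applied: −0.0000619528.

0.683596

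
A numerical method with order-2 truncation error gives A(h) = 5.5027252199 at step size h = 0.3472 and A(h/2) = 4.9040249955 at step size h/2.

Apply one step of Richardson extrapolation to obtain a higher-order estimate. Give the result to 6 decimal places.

Order 2 gives 2^r = 4 and 2^r − 1 = 3.
4 × 4.9040249955 = 19.6160999820; subtract 5.5027252199 → 14.1133747621
Divide by 2^2 − 1 = 3.
14.1133747621 ÷ 3 = 4.7044582540
Gap between inputs: 5.987e-01; correction applied: −0.1995667415.

4.704458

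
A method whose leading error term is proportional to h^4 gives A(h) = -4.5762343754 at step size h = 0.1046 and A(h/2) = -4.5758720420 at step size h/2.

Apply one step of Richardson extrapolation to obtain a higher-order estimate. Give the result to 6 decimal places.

-4.575848

r = 4, so 2^r = 16.
Numerator 16×A(h/2) − A(h) = 16×(-4.5758720420) − (-4.5762343754) = -68.6377182966
(-68.6377182966) ÷ 15 = -4.5758478864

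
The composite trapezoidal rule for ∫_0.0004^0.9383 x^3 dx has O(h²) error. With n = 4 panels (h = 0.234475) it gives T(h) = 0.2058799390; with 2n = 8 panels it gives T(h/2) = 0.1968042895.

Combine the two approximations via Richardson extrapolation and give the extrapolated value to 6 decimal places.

0.193779

Error is O(h^2); halving h shrinks it by 2^2 = 4.
4 × 0.1968042895 = 0.7872171580; 0.7872171580 − 0.2058799390 = 0.5813372190
(4 × 0.1968042895 − 0.2058799390)/(4 − 1) = 0.1937790730
Shift from A(h/2): −0.0030252165.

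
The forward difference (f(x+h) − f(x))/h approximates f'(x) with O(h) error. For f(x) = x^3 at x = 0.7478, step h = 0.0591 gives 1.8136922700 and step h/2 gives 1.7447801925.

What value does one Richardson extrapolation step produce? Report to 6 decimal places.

Error is O(h^1); halving h shrinks it by 2^1 = 2.
Top: 2(1.7447801925) − (1.8136922700) = 1.6758681150
1.6758681150 ÷ 1 = 1.6758681150
Gap between inputs: 6.891e-02; correction applied: −0.0689120775.

1.675868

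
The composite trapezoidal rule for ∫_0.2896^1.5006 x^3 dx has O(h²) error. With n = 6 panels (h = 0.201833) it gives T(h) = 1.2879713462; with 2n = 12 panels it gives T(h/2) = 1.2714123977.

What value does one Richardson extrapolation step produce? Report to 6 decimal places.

1.265893

Order 2 gives 2^r = 4 and 2^r − 1 = 3.
2^2·A(h/2) = 5.0856495908; minus A(h) gives 3.7976782446.
R = 3.7976782446/3 = 1.2658927482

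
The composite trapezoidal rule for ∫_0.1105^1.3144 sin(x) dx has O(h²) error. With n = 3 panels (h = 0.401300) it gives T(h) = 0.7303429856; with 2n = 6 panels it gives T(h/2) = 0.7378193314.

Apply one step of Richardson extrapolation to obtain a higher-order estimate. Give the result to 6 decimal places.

Leading term ∝ h^2; use weight 4 = 2^2.
Top: 4(0.7378193314) − (0.7303429856) = 2.2209343400
(4×0.7378193314 − 0.7303429856)/(4 − 1) = 0.7403114467

0.740311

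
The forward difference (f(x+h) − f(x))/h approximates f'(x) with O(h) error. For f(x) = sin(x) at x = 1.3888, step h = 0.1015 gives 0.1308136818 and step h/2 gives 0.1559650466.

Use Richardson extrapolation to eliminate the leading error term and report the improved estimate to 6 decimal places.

0.181116

r = 1: numerator weight 2, denominator 1.
A(h/2) − A(h) = 0.1559650466 − 0.1308136818 = 0.0251513648
Divide by 2^1 − 1 = 1: 0.0251513648/1 = 0.0251513648
R = 0.1559650466 + 0.0251513648 = 0.1811164114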